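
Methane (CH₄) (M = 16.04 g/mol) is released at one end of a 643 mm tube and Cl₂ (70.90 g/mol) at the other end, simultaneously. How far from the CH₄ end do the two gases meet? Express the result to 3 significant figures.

436 mm

In equal time, each gas travels a distance ∝ its rate ∝ 1/√M, so d_CH₄/d_Cl₂ = √(M_Cl₂/M_CH₄) = √(70.90/16.04) = 2.102.
With d_CH₄ + d_Cl₂ = 643 mm, d_Cl₂ = 643/(1 + 2.102) = 207.3 mm.
d_CH₄ = 643 − 207.3 = 436 mm.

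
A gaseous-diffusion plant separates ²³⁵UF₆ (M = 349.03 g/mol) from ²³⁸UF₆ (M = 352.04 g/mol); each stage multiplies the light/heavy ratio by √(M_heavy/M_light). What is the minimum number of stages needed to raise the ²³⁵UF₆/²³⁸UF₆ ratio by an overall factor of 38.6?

With α = √(352.04/349.03) per stage, ln α = ½ ln(1.00862) = 0.004293.
Need α^N ≥ 38.6 ⇒ N ≥ ln(38.6) / ln α = 3.653 / 0.004293 = 850.89.
Rounding up, N = 851 stages.

851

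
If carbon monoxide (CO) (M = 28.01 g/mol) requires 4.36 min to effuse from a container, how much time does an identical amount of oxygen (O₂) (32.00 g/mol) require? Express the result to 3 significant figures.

4.66 min

By Graham's law, t_O₂/t_CO = √(M_O₂/M_CO) = √(32.00/28.01) = √1.142 = 1.069.
So the time for O₂ is 4.36 × 1.069 = 4.66 min.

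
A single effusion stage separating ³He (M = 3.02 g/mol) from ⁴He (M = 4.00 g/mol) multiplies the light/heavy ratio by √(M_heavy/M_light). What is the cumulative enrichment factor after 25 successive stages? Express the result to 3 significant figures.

33.5

After 25 stages the ratio has grown by (√(4.00/3.02))^25 = (4.00/3.02)^(25/2).
= 1.32450^(25/2) = 33.5.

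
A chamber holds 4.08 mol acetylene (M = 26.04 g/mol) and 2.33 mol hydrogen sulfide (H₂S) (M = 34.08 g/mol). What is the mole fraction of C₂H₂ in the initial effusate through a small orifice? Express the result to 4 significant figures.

0.6670

The effusion rate of species i is ∝ p_i/√M_i ∝ n_i/√M_i.
Mole fraction of C₂H₂ in the effusate = (n_C₂H₂/√M_C₂H₂) / (n_C₂H₂/√M_C₂H₂ + n_H₂S/√M_H₂S)
= (4.08/√26.04) / (4.08/√26.04 + 2.33/√34.08) = 0.7995/(0.7995 + 0.3991) = 0.6670.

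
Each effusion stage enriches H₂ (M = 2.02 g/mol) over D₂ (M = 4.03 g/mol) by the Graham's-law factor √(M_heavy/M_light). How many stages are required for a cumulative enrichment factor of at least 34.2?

With α = √(4.03/2.02) per stage, ln α = ½ ln(1.99505) = 0.3453.
Need α^N ≥ 34.2 ⇒ N ≥ ln(34.2) / ln α = 3.532 / 0.3453 = 10.23.
So at least 11 stages are needed.

11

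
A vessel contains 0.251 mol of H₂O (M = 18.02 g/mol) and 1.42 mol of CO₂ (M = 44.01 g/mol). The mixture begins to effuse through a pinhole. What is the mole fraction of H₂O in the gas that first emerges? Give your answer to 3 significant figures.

Each component's effusion rate ∝ (its partial pressure)·(1/√M) ∝ n_i/√M_i.
x_H₂O(eff) = (n_H₂O/√M_H₂O) / (n_H₂O/√M_H₂O + n_CO₂/√M_CO₂)
= (0.251/√18.02) / (0.251/√18.02 + 1.42/√44.01) = 0.05913/(0.05913 + 0.2140) = 0.216.

0.216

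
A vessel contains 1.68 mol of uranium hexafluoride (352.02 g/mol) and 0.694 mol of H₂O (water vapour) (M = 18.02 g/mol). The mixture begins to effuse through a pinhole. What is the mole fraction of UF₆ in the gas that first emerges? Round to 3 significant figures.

Rate_i ∝ x_i/√M_i (Graham's law weighted by mole fraction), so the effusate composition follows n_i/√M_i.
x_UF₆(eff) = (n_UF₆/√M_UF₆) / (n_UF₆/√M_UF₆ + n_H₂O/√M_H₂O)
= (1.68/√352.02) / (1.68/√352.02 + 0.694/√18.02) = 0.08954/(0.08954 + 0.1635) = 0.354.

0.354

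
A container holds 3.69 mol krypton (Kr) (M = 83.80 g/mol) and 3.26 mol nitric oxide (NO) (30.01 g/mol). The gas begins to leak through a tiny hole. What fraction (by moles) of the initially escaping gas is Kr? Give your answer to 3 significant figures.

Effusion rate of each component ∝ n_i/√M_i (partial pressure × 1/√M).
Mole fraction of Kr in the effusate = (n_Kr/√M_Kr) / (n_Kr/√M_Kr + n_NO/√M_NO)
= (3.69/√83.80) / (3.69/√83.80 + 3.26/√30.01) = 0.4031/(0.4031 + 0.5951) = 0.404.

0.404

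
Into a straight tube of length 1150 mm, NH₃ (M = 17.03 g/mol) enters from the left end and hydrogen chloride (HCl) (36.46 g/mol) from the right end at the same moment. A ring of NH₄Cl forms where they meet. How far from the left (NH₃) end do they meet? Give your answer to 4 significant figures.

683.1 mm

The fronts meet when d_NH₃ + d_HCl = L with d_NH₃/d_HCl = √(M_HCl/M_NH₃) (Graham's law). Here √(M_HCl/M_NH₃) = √(36.46/17.03) = 1.463.
With d_NH₃ + d_HCl = 1150 mm, d_HCl = 1150/(1 + 1.463) = 466.9 mm.
d_NH₃ = 1150 − 466.9 = 683.1 mm.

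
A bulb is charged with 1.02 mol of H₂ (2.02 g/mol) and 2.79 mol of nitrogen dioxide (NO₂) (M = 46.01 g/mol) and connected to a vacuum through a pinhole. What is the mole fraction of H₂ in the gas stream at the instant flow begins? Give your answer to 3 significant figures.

Rate_i ∝ x_i/√M_i (Graham's law weighted by mole fraction), so the effusate composition follows n_i/√M_i.
So x_H₂ in the escaping gas = (n_H₂/√M_H₂) / Σ(n_i/√M_i)
= (1.02/√2.02) / (1.02/√2.02 + 2.79/√46.01) = 0.7177/(0.7177 + 0.4113) = 0.636.

0.636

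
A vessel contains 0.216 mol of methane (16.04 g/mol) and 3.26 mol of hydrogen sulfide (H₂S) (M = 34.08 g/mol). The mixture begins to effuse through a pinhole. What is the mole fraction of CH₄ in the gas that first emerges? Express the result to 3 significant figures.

Effusion rate of each component ∝ n_i/√M_i (partial pressure × 1/√M).
x_CH₄(eff) = (n_CH₄/√M_CH₄) / (n_CH₄/√M_CH₄ + n_H₂S/√M_H₂S)
= (0.216/√16.04) / (0.216/√16.04 + 3.26/√34.08) = 0.05393/(0.05393 + 0.5584) = 0.0881.

0.0881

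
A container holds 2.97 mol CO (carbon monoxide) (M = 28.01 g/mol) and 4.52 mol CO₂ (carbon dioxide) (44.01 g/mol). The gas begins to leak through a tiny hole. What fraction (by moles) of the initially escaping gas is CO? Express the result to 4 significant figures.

The effusion rate of species i is ∝ p_i/√M_i ∝ n_i/√M_i.
So x_CO in the escaping gas = (n_CO/√M_CO) / Σ(n_i/√M_i)
= (2.97/√28.01) / (2.97/√28.01 + 4.52/√44.01) = 0.5612/(0.5612 + 0.6813) = 0.4516.

0.4516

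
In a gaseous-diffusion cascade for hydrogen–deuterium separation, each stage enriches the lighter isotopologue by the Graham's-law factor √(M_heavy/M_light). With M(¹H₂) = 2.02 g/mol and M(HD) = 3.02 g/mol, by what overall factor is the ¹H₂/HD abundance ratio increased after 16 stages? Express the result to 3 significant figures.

25.0

Overall factor = α^16 with α = √(3.02/2.02), i.e. (3.02/2.02)^(16/2).
= 1.49505^8 = 25.0.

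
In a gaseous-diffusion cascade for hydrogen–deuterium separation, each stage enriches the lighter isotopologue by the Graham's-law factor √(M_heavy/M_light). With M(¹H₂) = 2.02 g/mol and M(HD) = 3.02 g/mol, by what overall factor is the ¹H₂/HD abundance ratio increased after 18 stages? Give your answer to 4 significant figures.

Overall factor = α^18 with α = √(3.02/2.02), i.e. (3.02/2.02)^(18/2).
= 1.49505^9 = 37.32.

37.32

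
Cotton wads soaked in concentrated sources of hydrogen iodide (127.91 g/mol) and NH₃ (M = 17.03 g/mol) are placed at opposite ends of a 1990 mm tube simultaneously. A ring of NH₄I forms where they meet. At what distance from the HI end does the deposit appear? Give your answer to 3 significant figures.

532 mm

Distances travelled in equal time are proportional to diffusion rates, so d_HI/d_NH₃ = √(M_NH₃/M_HI) = √(17.03/127.91) = 0.3649.
With d_HI + d_NH₃ = 1990 mm, d_NH₃ = 1990/(1 + 0.3649) = 1458 mm.
d_HI = 1990 − 1458 = 532 mm.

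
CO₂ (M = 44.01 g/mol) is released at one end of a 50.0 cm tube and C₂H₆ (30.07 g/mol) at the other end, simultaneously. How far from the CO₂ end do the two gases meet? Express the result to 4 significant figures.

Graham's law gives d_CO₂/d_C₂H₆ = rate_CO₂/rate_C₂H₆ = √(M_C₂H₆/M_CO₂) = √(30.07/44.01) = 0.8266.
With d_CO₂ + d_C₂H₆ = 50.0 cm, d_C₂H₆ = 50.0/(1 + 0.8266) = 27.37 cm.
d_CO₂ = 50.0 − 27.37 = 22.63 cm.

22.63 cm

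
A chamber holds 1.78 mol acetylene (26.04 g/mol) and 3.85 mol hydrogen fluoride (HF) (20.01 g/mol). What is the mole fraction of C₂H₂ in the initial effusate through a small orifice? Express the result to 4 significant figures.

Rate_i ∝ x_i/√M_i (Graham's law weighted by mole fraction), so the effusate composition follows n_i/√M_i.
So x_C₂H₂ in the escaping gas = (n_C₂H₂/√M_C₂H₂) / Σ(n_i/√M_i)
= (1.78/√26.04) / (1.78/√26.04 + 3.85/√20.01) = 0.3488/(0.3488 + 0.8607) = 0.2884.

0.2884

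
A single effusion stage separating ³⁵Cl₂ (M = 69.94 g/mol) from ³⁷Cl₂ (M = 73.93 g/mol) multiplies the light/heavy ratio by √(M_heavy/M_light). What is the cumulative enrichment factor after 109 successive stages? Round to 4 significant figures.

Overall factor = α^109 with α = √(73.93/69.94), i.e. (73.93/69.94)^(109/2).
= 1.05705^(109/2) = 20.57.

20.57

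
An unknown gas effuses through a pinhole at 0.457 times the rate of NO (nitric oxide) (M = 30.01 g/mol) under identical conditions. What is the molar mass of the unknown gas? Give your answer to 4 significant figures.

143.7 g/mol

Using Graham's law: rate_X/rate_NO = √(M_NO/M_X).
0.457 = √(30.01/M_X)
M_X = 30.01 / 0.457² = 30.01 / 0.2088 = 143.7 g/mol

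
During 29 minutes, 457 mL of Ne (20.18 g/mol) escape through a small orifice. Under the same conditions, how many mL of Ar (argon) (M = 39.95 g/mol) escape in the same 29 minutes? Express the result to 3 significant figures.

325 mL

From Graham's law, rate_Ar/rate_Ne = √(M_Ne/M_Ar) = √(20.18/39.95) = √0.5051 = 0.7107.
So the volume for Ar is 457 × 0.7107 = 325 mL.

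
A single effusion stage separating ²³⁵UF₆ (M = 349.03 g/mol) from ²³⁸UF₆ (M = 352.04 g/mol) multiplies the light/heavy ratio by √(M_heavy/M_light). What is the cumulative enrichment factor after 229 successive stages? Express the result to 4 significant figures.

2.673

Overall factor = α^229 with α = √(352.04/349.03), i.e. (352.04/349.03)^(229/2).
= 1.00862^(229/2) = 2.673.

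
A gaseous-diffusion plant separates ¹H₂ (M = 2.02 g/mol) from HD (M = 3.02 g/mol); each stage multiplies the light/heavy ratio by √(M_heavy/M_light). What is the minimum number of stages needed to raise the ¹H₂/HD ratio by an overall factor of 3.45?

Single-stage factor α = √(3.02/2.02), so ln α = ½ ln(1.49505) = 0.2011.
Need α^N ≥ 3.45 ⇒ N ≥ ln(3.45) / ln α = 1.238 / 0.2011 = 6.16.
Rounding up, N = 7 stages.

7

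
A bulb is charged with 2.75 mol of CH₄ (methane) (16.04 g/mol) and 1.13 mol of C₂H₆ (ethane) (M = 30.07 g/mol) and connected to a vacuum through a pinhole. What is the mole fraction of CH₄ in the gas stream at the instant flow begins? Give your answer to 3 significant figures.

Each component's effusion rate ∝ (its partial pressure)·(1/√M) ∝ n_i/√M_i.
Mole fraction of CH₄ in the effusate = (n_CH₄/√M_CH₄) / (n_CH₄/√M_CH₄ + n_C₂H₆/√M_C₂H₆)
= (2.75/√16.04) / (2.75/√16.04 + 1.13/√30.07) = 0.6866/(0.6866 + 0.2061) = 0.769.

0.769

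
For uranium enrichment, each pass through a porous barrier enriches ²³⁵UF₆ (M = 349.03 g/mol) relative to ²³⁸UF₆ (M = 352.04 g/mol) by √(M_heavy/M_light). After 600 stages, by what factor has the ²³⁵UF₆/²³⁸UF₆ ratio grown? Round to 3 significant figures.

13.1

Each stage multiplies the ratio by α = √(352.04/349.03), so after 600 stages the overall factor is α^600 = (352.04/349.03)^(600/2).
= 1.00862^300 = 13.1.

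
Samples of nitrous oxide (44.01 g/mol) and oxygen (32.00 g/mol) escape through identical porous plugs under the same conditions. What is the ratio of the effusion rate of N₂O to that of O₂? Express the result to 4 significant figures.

Using Graham's law: rate_N₂O/rate_O₂ = √(M_O₂/M_N₂O) = √(32.00/44.01) = √0.7271 = 0.8527.

0.8527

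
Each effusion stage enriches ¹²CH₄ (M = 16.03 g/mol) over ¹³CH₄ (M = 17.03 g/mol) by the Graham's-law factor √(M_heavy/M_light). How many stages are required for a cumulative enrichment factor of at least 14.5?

89

Single-stage factor α = √(17.03/16.03), so ln α = ½ ln(1.06238) = 0.03026.
Need α^N ≥ 14.5 ⇒ N ≥ ln(14.5) / ln α = 2.674 / 0.03026 = 88.38.
Minimum whole number of stages: N = 89.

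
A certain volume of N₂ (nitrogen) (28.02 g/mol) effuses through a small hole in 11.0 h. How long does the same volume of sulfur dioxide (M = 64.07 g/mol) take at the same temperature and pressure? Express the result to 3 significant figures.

From Graham's law, t_SO₂/t_N₂ = √(M_SO₂/M_N₂) = √(64.07/28.02) = √2.287 = 1.512.
So the time for SO₂ is 11.0 × 1.512 = 16.6 h.

16.6 h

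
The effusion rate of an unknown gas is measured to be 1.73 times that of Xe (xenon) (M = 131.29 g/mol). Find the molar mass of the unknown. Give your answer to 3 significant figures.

43.9 g/mol

Graham's law gives rate_X/rate_Xe = √(M_Xe/M_X).
1.73 = √(131.29/M_X)
M_X = 131.29 / 1.73² = 131.29 / 2.993 = 43.9 g/mol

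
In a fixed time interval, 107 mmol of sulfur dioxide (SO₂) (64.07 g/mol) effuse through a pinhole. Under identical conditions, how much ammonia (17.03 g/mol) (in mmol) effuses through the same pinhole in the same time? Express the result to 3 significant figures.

208 mmol

Since effusion rate ∝ 1/√M, rate_NH₃/rate_SO₂ = √(M_SO₂/M_NH₃) = √(64.07/17.03) = √3.762 = 1.940.
So the amount for NH₃ is 107 × 1.940 = 208 mmol.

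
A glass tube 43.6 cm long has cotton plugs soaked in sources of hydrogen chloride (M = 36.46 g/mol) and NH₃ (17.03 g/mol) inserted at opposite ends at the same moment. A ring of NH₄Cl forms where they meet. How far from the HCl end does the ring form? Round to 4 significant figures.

Distances travelled in equal time are proportional to diffusion rates, so d_HCl/d_NH₃ = √(M_NH₃/M_HCl) = √(17.03/36.46) = 0.6834.
With d_HCl + d_NH₃ = 43.6 cm, d_NH₃ = 43.6/(1 + 0.6834) = 25.90 cm.
d_HCl = 43.6 − 25.90 = 17.70 cm.

17.70 cm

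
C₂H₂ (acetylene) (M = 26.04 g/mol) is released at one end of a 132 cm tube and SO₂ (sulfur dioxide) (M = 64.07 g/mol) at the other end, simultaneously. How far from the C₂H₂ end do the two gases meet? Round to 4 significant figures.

In equal time, each gas travels a distance ∝ its rate ∝ 1/√M, so d_C₂H₂/d_SO₂ = √(M_SO₂/M_C₂H₂) = √(64.07/26.04) = 1.569.
With d_C₂H₂ + d_SO₂ = 132 cm, d_SO₂ = 132/(1 + 1.569) = 51.39 cm.
d_C₂H₂ = 132 − 51.39 = 80.61 cm.

80.61 cm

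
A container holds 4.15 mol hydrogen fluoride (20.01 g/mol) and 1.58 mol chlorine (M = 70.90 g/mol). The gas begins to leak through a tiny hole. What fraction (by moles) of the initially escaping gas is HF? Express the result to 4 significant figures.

Effusion rate of each component ∝ n_i/√M_i (partial pressure × 1/√M).
So x_HF in the escaping gas = (n_HF/√M_HF) / Σ(n_i/√M_i)
= (4.15/√20.01) / (4.15/√20.01 + 1.58/√70.90) = 0.9277/(0.9277 + 0.1876) = 0.8318.

0.8318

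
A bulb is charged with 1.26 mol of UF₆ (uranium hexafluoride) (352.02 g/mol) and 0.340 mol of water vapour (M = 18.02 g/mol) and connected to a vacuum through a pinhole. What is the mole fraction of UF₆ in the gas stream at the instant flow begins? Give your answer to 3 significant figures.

0.456

Rate_i ∝ x_i/√M_i (Graham's law weighted by mole fraction), so the effusate composition follows n_i/√M_i.
Mole fraction of UF₆ in the effusate = (n_UF₆/√M_UF₆) / (n_UF₆/√M_UF₆ + n_H₂O/√M_H₂O)
= (1.26/√352.02) / (1.26/√352.02 + 0.340/√18.02) = 0.06716/(0.06716 + 0.08009) = 0.456.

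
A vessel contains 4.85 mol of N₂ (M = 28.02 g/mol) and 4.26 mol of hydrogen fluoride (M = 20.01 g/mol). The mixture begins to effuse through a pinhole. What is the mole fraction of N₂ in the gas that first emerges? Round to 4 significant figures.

The effusion rate of species i is ∝ p_i/√M_i ∝ n_i/√M_i.
Mole fraction of N₂ in the effusate = (n_N₂/√M_N₂) / (n_N₂/√M_N₂ + n_HF/√M_HF)
= (4.85/√28.02) / (4.85/√28.02 + 4.26/√20.01) = 0.9162/(0.9162 + 0.9523) = 0.4903.

0.4903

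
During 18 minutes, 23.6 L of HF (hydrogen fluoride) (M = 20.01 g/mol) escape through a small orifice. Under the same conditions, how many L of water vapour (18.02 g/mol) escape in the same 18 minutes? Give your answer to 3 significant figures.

From Graham's law, rate_H₂O/rate_HF = √(M_HF/M_H₂O) = √(20.01/18.02) = √1.110 = 1.054.
So the volume for H₂O is 23.6 × 1.054 = 24.9 L.

24.9 L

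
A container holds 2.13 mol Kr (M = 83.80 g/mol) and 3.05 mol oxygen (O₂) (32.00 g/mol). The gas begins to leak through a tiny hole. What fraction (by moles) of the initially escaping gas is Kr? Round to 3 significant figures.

0.301

Rate_i ∝ x_i/√M_i (Graham's law weighted by mole fraction), so the effusate composition follows n_i/√M_i.
Mole fraction of Kr in the effusate = (n_Kr/√M_Kr) / (n_Kr/√M_Kr + n_O₂/√M_O₂)
= (2.13/√83.80) / (2.13/√83.80 + 3.05/√32.00) = 0.2327/(0.2327 + 0.5392) = 0.301.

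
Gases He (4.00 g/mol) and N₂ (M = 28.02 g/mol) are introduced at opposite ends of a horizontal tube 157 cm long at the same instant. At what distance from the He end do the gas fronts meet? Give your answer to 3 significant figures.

114 cm

The fronts meet when d_He + d_N₂ = L with d_He/d_N₂ = √(M_N₂/M_He) (Graham's law). Here √(M_N₂/M_He) = √(28.02/4.00) = 2.647.
With d_He + d_N₂ = 157 cm, d_N₂ = 157/(1 + 2.647) = 43.05 cm.
d_He = 157 − 43.05 = 114 cm.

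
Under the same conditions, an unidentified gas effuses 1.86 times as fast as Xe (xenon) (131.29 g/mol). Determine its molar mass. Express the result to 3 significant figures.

By Graham's law, rate_X/rate_Xe = √(M_Xe/M_X).
1.86 = √(131.29/M_X)
M_X = 131.29 / 1.86² = 131.29 / 3.460 = 37.9 g/mol

37.9 g/mol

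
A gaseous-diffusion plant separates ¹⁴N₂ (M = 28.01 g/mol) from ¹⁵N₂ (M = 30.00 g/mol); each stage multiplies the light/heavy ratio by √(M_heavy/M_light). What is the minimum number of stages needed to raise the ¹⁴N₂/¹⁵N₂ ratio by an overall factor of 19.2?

Single-stage factor α = √(30.00/28.01), so ln α = ½ ln(1.07105) = 0.03432.
Need α^N ≥ 19.2 ⇒ N ≥ ln(19.2) / ln α = 2.955 / 0.03432 = 86.10.
So at least 87 stages are needed.

87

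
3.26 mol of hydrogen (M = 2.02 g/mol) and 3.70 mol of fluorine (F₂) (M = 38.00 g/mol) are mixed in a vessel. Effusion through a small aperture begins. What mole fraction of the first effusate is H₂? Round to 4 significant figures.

Each component's effusion rate ∝ (its partial pressure)·(1/√M) ∝ n_i/√M_i.
Mole fraction of H₂ in the effusate = (n_H₂/√M_H₂) / (n_H₂/√M_H₂ + n_F₂/√M_F₂)
= (3.26/√2.02) / (3.26/√2.02 + 3.70/√38.00) = 2.294/(2.294 + 0.6002) = 0.7926.

0.7926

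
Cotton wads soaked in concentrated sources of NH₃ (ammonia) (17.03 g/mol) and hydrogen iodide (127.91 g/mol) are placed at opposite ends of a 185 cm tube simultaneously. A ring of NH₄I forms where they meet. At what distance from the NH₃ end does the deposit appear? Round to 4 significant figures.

135.5 cm

Graham's law gives d_NH₃/d_HI = rate_NH₃/rate_HI = √(M_HI/M_NH₃) = √(127.91/17.03) = 2.741.
With d_NH₃ + d_HI = 185 cm, d_HI = 185/(1 + 2.741) = 49.46 cm.
d_NH₃ = 185 − 49.46 = 135.5 cm.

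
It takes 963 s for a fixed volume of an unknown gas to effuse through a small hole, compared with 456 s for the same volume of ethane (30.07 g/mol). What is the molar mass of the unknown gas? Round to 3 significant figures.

Since effusion rate ∝ 1/√M, t_X/t_C₂H₆ = √(M_X/M_C₂H₆).
963/456 = 2.112 = √(M_X/30.07)
M_X = 30.07 × 2.112² = 30.07 × 4.460 = 134 g/mol

134 g/mol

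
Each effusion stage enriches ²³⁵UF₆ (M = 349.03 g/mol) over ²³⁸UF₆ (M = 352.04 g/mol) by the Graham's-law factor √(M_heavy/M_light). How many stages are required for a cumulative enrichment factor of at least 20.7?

706

With α = √(352.04/349.03) per stage, ln α = ½ ln(1.00862) = 0.004293.
Need α^N ≥ 20.7 ⇒ N ≥ ln(20.7) / ln α = 3.030 / 0.004293 = 705.76.
So at least 706 stages are needed.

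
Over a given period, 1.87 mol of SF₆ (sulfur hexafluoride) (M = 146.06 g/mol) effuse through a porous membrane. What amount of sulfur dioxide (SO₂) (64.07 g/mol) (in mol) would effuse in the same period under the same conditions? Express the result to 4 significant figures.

From Graham's law, rate_SO₂/rate_SF₆ = √(M_SF₆/M_SO₂) = √(146.06/64.07) = √2.280 = 1.510.
So the amount for SO₂ is 1.87 × 1.510 = 2.823 mol.

2.823 mol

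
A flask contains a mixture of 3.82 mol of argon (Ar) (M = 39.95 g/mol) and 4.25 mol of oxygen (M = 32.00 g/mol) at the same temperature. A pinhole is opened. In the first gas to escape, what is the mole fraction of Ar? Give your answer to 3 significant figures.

Each component's effusion rate ∝ (its partial pressure)·(1/√M) ∝ n_i/√M_i.
Mole fraction of Ar in the effusate = (n_Ar/√M_Ar) / (n_Ar/√M_Ar + n_O₂/√M_O₂)
= (3.82/√39.95) / (3.82/√39.95 + 4.25/√32.00) = 0.6044/(0.6044 + 0.7513) = 0.446.

0.446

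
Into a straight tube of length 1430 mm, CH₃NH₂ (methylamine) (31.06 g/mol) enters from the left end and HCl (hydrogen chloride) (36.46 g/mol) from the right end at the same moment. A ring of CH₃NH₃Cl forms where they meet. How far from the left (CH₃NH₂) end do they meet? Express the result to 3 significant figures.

744 mm

Graham's law gives d_CH₃NH₂/d_HCl = rate_CH₃NH₂/rate_HCl = √(M_HCl/M_CH₃NH₂) = √(36.46/31.06) = 1.083.
With d_CH₃NH₂ + d_HCl = 1430 mm, d_HCl = 1430/(1 + 1.083) = 686.4 mm.
d_CH₃NH₂ = 1430 − 686.4 = 744 mm.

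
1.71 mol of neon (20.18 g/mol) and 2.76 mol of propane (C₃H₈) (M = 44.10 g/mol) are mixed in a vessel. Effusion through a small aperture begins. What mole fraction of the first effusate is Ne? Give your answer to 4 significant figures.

Rate_i ∝ x_i/√M_i (Graham's law weighted by mole fraction), so the effusate composition follows n_i/√M_i.
So x_Ne in the escaping gas = (n_Ne/√M_Ne) / Σ(n_i/√M_i)
= (1.71/√20.18) / (1.71/√20.18 + 2.76/√44.10) = 0.3807/(0.3807 + 0.4156) = 0.4781.

0.4781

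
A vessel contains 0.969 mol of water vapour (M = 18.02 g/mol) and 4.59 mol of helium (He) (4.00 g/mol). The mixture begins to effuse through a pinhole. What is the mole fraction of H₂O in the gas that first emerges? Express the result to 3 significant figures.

0.0905

Rate_i ∝ x_i/√M_i (Graham's law weighted by mole fraction), so the effusate composition follows n_i/√M_i.
x_H₂O(eff) = (n_H₂O/√M_H₂O) / (n_H₂O/√M_H₂O + n_He/√M_He)
= (0.969/√18.02) / (0.969/√18.02 + 4.59/√4.00) = 0.2283/(0.2283 + 2.295) = 0.0905.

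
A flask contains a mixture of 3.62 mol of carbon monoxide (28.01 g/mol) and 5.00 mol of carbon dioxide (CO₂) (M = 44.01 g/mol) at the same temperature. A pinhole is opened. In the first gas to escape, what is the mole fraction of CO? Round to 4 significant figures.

The effusion rate of species i is ∝ p_i/√M_i ∝ n_i/√M_i.
Mole fraction of CO in the effusate = (n_CO/√M_CO) / (n_CO/√M_CO + n_CO₂/√M_CO₂)
= (3.62/√28.01) / (3.62/√28.01 + 5.00/√44.01) = 0.6840/(0.6840 + 0.7537) = 0.4758.

0.4758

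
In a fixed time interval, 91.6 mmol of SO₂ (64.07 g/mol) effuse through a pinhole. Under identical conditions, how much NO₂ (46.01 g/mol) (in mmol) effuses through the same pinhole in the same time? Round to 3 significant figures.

Using Graham's law: rate_NO₂/rate_SO₂ = √(M_SO₂/M_NO₂) = √(64.07/46.01) = √1.393 = 1.180.
So the amount for NO₂ is 91.6 × 1.180 = 108 mmol.

108 mmol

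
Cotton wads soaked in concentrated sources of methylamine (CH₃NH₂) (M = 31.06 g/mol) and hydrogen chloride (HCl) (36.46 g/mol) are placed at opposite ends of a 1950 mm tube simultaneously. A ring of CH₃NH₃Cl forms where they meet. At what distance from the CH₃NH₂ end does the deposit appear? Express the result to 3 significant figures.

1010 mm

In equal time, each gas travels a distance ∝ its rate ∝ 1/√M, so d_CH₃NH₂/d_HCl = √(M_HCl/M_CH₃NH₂) = √(36.46/31.06) = 1.083.
With d_CH₃NH₂ + d_HCl = 1950 mm, d_HCl = 1950/(1 + 1.083) = 935.9 mm.
d_CH₃NH₂ = 1950 − 935.9 = 1010 mm.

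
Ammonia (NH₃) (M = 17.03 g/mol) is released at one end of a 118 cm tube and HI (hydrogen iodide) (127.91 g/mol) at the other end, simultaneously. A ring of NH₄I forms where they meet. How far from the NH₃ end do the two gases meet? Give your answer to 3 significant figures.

86.5 cm

Graham's law gives d_NH₃/d_HI = rate_NH₃/rate_HI = √(M_HI/M_NH₃) = √(127.91/17.03) = 2.741.
With d_NH₃ + d_HI = 118 cm, d_HI = 118/(1 + 2.741) = 31.55 cm.
d_NH₃ = 118 − 31.55 = 86.5 cm.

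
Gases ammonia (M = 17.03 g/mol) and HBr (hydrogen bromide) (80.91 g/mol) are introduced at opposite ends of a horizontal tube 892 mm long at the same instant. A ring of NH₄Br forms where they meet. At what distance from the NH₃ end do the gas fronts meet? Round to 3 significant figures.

611 mm

Graham's law gives d_NH₃/d_HBr = rate_NH₃/rate_HBr = √(M_HBr/M_NH₃) = √(80.91/17.03) = 2.180.
With d_NH₃ + d_HBr = 892 mm, d_HBr = 892/(1 + 2.180) = 280.5 mm.
d_NH₃ = 892 − 280.5 = 611 mm.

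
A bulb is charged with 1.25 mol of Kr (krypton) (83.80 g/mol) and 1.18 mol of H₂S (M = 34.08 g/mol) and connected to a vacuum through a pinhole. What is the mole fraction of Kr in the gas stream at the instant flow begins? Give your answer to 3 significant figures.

0.403

Each component's effusion rate ∝ (its partial pressure)·(1/√M) ∝ n_i/√M_i.
x_Kr(eff) = (n_Kr/√M_Kr) / (n_Kr/√M_Kr + n_H₂S/√M_H₂S)
= (1.25/√83.80) / (1.25/√83.80 + 1.18/√34.08) = 0.1365/(0.1365 + 0.2021) = 0.403.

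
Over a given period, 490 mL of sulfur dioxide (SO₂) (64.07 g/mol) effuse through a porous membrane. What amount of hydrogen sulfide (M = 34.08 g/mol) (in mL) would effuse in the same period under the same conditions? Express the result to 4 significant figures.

671.9 mL

Using Graham's law: rate_H₂S/rate_SO₂ = √(M_SO₂/M_H₂S) = √(64.07/34.08) = √1.880 = 1.371.
So the volume for H₂S is 490 × 1.371 = 671.9 mL.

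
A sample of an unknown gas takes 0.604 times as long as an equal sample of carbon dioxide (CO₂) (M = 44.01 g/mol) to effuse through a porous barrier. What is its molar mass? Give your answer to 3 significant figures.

16.1 g/mol

Graham's law gives t_X/t_CO₂ = √(M_X/M_CO₂).
0.604 = √(M_X/44.01)
M_X = 44.01 × 0.604² = 44.01 × 0.3648 = 16.1 g/mol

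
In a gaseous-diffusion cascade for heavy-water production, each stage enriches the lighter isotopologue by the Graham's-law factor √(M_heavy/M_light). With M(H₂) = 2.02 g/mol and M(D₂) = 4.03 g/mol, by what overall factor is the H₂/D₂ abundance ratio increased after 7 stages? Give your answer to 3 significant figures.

Overall factor = α^7 with α = √(4.03/2.02), i.e. (4.03/2.02)^(7/2).
= 1.99505^(7/2) = 11.2.

11.2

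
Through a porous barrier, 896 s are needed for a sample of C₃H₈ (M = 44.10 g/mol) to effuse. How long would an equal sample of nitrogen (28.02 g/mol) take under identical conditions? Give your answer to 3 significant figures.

Graham's law gives t_N₂/t_C₃H₈ = √(M_N₂/M_C₃H₈) = √(28.02/44.10) = √0.6354 = 0.7971.
So the time for N₂ is 896 × 0.7971 = 714 s.

714 s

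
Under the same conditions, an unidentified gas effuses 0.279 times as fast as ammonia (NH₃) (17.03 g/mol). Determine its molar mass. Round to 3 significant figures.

219 g/mol

Using Graham's law: rate_X/rate_NH₃ = √(M_NH₃/M_X).
0.279 = √(17.03/M_X)
M_X = 17.03 / 0.279² = 17.03 / 0.07784 = 219 g/mol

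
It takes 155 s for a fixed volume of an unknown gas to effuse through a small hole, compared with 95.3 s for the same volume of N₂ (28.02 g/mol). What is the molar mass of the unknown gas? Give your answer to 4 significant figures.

74.12 g/mol

Using Graham's law: t_X/t_N₂ = √(M_X/M_N₂).
155/95.3 = 1.626 = √(M_X/28.02)
M_X = 28.02 × 1.626² = 28.02 × 2.645 = 74.12 g/mol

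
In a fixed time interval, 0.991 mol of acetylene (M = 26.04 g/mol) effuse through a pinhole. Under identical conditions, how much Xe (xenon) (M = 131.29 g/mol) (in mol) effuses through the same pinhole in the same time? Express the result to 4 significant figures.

Graham's law gives rate_Xe/rate_C₂H₂ = √(M_C₂H₂/M_Xe) = √(26.04/131.29) = √0.1983 = 0.4454.
So the amount for Xe is 0.991 × 0.4454 = 0.4413 mol.

0.4413 mol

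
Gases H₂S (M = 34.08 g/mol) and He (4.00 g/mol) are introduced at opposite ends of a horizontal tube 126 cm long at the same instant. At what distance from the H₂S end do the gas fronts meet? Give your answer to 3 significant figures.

32.2 cm

Distances travelled in equal time are proportional to diffusion rates, so d_H₂S/d_He = √(M_He/M_H₂S) = √(4.00/34.08) = 0.3426.
With d_H₂S + d_He = 126 cm, d_He = 126/(1 + 0.3426) = 93.85 cm.
d_H₂S = 126 − 93.85 = 32.2 cm.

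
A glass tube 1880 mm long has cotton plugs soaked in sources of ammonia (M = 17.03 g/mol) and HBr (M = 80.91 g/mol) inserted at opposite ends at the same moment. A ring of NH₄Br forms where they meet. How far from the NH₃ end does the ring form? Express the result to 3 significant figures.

Graham's law gives d_NH₃/d_HBr = rate_NH₃/rate_HBr = √(M_HBr/M_NH₃) = √(80.91/17.03) = 2.180.
With d_NH₃ + d_HBr = 1880 mm, d_HBr = 1880/(1 + 2.180) = 591.3 mm.
d_NH₃ = 1880 − 591.3 = 1290 mm.

1290 mm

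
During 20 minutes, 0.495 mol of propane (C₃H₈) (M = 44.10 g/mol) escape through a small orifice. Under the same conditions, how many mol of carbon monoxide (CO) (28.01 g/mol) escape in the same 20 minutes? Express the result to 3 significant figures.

0.621 mol

By Graham's law, rate_CO/rate_C₃H₈ = √(M_C₃H₈/M_CO) = √(44.10/28.01) = √1.574 = 1.255.
So the amount for CO is 0.495 × 1.255 = 0.621 mol.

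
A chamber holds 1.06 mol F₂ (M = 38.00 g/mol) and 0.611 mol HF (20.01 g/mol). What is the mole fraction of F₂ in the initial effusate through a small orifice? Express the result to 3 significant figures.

0.557

Rate_i ∝ x_i/√M_i (Graham's law weighted by mole fraction), so the effusate composition follows n_i/√M_i.
So x_F₂ in the escaping gas = (n_F₂/√M_F₂) / Σ(n_i/√M_i)
= (1.06/√38.00) / (1.06/√38.00 + 0.611/√20.01) = 0.1720/(0.1720 + 0.1366) = 0.557.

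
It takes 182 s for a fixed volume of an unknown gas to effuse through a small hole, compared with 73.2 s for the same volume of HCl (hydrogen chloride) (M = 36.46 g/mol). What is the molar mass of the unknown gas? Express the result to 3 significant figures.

225 g/mol

By Graham's law, t_X/t_HCl = √(M_X/M_HCl).
182/73.2 = 2.486 = √(M_X/36.46)
M_X = 36.46 × 2.486² = 36.46 × 6.182 = 225 g/mol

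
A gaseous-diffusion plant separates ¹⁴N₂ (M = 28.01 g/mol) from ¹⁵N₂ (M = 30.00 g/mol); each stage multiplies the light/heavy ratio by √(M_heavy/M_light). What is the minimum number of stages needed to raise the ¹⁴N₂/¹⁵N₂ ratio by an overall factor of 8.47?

63

With α = √(30.00/28.01) per stage, ln α = ½ ln(1.07105) = 0.03432.
Need α^N ≥ 8.47 ⇒ N ≥ ln(8.47) / ln α = 2.137 / 0.03432 = 62.26.
So at least 63 stages are needed.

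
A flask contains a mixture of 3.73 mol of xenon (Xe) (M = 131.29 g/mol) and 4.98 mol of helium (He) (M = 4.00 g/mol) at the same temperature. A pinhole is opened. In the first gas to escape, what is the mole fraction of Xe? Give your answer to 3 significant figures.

Each component's effusion rate ∝ (its partial pressure)·(1/√M) ∝ n_i/√M_i.
So x_Xe in the escaping gas = (n_Xe/√M_Xe) / Σ(n_i/√M_i)
= (3.73/√131.29) / (3.73/√131.29 + 4.98/√4.00) = 0.3255/(0.3255 + 2.490) = 0.116.

0.116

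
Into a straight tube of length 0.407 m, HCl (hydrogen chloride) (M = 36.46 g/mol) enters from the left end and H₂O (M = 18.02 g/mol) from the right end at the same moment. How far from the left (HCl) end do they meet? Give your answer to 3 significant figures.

0.168 m

The fronts meet when d_HCl + d_H₂O = L with d_HCl/d_H₂O = √(M_H₂O/M_HCl) (Graham's law). Here √(M_H₂O/M_HCl) = √(18.02/36.46) = 0.7030.
With d_HCl + d_H₂O = 0.407 m, d_H₂O = 0.407/(1 + 0.7030) = 0.2390 m.
d_HCl = 0.407 − 0.2390 = 0.168 m.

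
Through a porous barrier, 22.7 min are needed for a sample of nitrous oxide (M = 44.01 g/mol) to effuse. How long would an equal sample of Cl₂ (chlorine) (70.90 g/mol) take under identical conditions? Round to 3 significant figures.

From Graham's law, t_Cl₂/t_N₂O = √(M_Cl₂/M_N₂O) = √(70.90/44.01) = √1.611 = 1.269.
So the time for Cl₂ is 22.7 × 1.269 = 28.8 min.

28.8 min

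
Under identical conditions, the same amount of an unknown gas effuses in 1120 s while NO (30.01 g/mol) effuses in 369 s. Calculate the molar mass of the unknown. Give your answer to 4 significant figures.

Since effusion rate ∝ 1/√M, t_X/t_NO = √(M_X/M_NO).
1120/369 = 3.035 = √(M_X/30.01)
M_X = 30.01 × 3.035² = 30.01 × 9.213 = 276.5 g/mol

276.5 g/mol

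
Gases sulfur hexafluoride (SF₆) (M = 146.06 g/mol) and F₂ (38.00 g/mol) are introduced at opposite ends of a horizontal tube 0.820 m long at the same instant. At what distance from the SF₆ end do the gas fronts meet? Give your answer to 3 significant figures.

The fronts meet when d_SF₆ + d_F₂ = L with d_SF₆/d_F₂ = √(M_F₂/M_SF₆) (Graham's law). Here √(M_F₂/M_SF₆) = √(38.00/146.06) = 0.5101.
With d_SF₆ + d_F₂ = 0.820 m, d_F₂ = 0.820/(1 + 0.5101) = 0.5430 m.
d_SF₆ = 0.820 − 0.5430 = 0.277 m.

0.277 m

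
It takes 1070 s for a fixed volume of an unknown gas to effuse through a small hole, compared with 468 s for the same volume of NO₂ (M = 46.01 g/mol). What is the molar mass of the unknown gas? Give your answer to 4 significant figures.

Since effusion rate ∝ 1/√M, t_X/t_NO₂ = √(M_X/M_NO₂).
1070/468 = 2.286 = √(M_X/46.01)
M_X = 46.01 × 2.286² = 46.01 × 5.227 = 240.5 g/mol

240.5 g/mol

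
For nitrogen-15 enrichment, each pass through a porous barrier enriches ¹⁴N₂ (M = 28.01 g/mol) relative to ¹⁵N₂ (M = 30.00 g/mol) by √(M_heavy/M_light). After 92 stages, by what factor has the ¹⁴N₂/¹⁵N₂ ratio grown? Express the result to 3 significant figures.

23.5

Overall factor = α^92 with α = √(30.00/28.01), i.e. (30.00/28.01)^(92/2).
= 1.07105^46 = 23.5.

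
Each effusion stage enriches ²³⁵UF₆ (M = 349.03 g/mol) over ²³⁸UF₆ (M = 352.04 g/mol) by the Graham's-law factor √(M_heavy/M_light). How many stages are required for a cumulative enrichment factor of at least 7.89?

482

Per stage α = (352.04/349.03)^(1/2) = 1.00862^0.5, giving ln α = 0.004293.
Need α^N ≥ 7.89 ⇒ N ≥ ln(7.89) / ln α = 2.066 / 0.004293 = 481.10.
Rounding up, N = 482 stages.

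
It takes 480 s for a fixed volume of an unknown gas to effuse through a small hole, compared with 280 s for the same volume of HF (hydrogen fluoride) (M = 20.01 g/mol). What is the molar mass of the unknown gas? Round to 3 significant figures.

58.8 g/mol

By Graham's law, t_X/t_HF = √(M_X/M_HF).
480/280 = 1.714 = √(M_X/20.01)
M_X = 20.01 × 1.714² = 20.01 × 2.939 = 58.8 g/mol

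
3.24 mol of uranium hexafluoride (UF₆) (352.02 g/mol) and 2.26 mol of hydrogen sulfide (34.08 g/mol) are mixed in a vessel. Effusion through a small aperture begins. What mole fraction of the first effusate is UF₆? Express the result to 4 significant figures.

Effusion rate of each component ∝ n_i/√M_i (partial pressure × 1/√M).
Mole fraction of UF₆ in the effusate = (n_UF₆/√M_UF₆) / (n_UF₆/√M_UF₆ + n_H₂S/√M_H₂S)
= (3.24/√352.02) / (3.24/√352.02 + 2.26/√34.08) = 0.1727/(0.1727 + 0.3871) = 0.3085.

0.3085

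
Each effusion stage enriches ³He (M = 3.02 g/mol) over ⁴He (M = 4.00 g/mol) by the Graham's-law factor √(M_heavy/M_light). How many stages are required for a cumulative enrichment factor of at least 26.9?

With α = √(4.00/3.02) per stage, ln α = ½ ln(1.32450) = 0.1405.
Need α^N ≥ 26.9 ⇒ N ≥ ln(26.9) / ln α = 3.292 / 0.1405 = 23.43.
Minimum whole number of stages: N = 24.

24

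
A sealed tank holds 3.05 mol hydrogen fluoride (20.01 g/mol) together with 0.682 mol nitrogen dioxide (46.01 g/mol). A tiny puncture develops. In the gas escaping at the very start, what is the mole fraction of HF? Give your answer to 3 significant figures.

Effusion rate of each component ∝ n_i/√M_i (partial pressure × 1/√M).
Mole fraction of HF in the effusate = (n_HF/√M_HF) / (n_HF/√M_HF + n_NO₂/√M_NO₂)
= (3.05/√20.01) / (3.05/√20.01 + 0.682/√46.01) = 0.6818/(0.6818 + 0.1005) = 0.871.

0.871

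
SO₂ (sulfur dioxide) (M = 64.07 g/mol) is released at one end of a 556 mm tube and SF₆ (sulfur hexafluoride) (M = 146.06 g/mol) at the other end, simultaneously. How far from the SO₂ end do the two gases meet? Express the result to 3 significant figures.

In equal time, each gas travels a distance ∝ its rate ∝ 1/√M, so d_SO₂/d_SF₆ = √(M_SF₆/M_SO₂) = √(146.06/64.07) = 1.510.
With d_SO₂ + d_SF₆ = 556 mm, d_SF₆ = 556/(1 + 1.510) = 221.5 mm.
d_SO₂ = 556 − 221.5 = 334 mm.

334 mm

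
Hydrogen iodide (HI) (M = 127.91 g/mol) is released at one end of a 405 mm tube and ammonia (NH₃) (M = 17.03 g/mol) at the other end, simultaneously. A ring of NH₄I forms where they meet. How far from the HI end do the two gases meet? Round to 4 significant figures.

Graham's law gives d_HI/d_NH₃ = rate_HI/rate_NH₃ = √(M_NH₃/M_HI) = √(17.03/127.91) = 0.3649.
With d_HI + d_NH₃ = 405 mm, d_NH₃ = 405/(1 + 0.3649) = 296.7 mm.
d_HI = 405 − 296.7 = 108.3 mm.

108.3 mm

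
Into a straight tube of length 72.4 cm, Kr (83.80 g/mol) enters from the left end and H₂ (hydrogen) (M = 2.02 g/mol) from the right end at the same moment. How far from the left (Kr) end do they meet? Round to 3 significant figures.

The fronts meet when d_Kr + d_H₂ = L with d_Kr/d_H₂ = √(M_H₂/M_Kr) (Graham's law). Here √(M_H₂/M_Kr) = √(2.02/83.80) = 0.1553.
With d_Kr + d_H₂ = 72.4 cm, d_H₂ = 72.4/(1 + 0.1553) = 62.67 cm.
d_Kr = 72.4 − 62.67 = 9.73 cm.

9.73 cm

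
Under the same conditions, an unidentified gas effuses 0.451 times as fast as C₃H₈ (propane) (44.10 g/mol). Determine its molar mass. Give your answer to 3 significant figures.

Since effusion rate ∝ 1/√M, rate_X/rate_C₃H₈ = √(M_C₃H₈/M_X).
0.451 = √(44.10/M_X)
M_X = 44.10 / 0.451² = 44.10 / 0.2034 = 217 g/mol

217 g/mol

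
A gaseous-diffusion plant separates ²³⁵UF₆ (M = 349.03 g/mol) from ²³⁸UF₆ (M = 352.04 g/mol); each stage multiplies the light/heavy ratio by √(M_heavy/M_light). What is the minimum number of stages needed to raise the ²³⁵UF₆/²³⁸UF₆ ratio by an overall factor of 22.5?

With α = √(352.04/349.03) per stage, ln α = ½ ln(1.00862) = 0.004293.
Need α^N ≥ 22.5 ⇒ N ≥ ln(22.5) / ln α = 3.114 / 0.004293 = 725.18.
Rounding up, N = 726 stages.

726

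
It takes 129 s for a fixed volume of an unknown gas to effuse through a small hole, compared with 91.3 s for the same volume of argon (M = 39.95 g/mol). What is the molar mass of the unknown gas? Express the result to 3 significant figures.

79.8 g/mol

Using Graham's law: t_X/t_Ar = √(M_X/M_Ar).
129/91.3 = 1.413 = √(M_X/39.95)
M_X = 39.95 × 1.413² = 39.95 × 1.996 = 79.8 g/mol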